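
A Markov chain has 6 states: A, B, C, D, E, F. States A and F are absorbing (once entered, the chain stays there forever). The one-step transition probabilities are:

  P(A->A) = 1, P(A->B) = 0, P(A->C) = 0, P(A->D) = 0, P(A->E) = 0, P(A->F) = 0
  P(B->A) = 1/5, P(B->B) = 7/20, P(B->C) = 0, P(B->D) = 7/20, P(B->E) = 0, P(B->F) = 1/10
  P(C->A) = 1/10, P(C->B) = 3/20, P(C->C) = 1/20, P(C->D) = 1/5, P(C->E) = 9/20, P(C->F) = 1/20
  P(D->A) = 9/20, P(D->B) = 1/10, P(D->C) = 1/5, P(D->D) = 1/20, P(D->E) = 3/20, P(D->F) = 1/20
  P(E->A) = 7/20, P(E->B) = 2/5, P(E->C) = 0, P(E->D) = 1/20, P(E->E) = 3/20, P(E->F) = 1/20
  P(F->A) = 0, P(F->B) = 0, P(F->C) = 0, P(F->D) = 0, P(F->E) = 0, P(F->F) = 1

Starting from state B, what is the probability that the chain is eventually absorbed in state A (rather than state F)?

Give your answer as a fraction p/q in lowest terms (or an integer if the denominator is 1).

Let a_i = P(absorbed in A | start in state i).
Boundary conditions: a_A = 1, a_F = 0.
For each transient state i, a_i = sum_j P(i->j) * a_j:
  a_B = 1/5*a_A + 7/20*a_B + 0*a_C + 7/20*a_D + 0*a_E + 1/10*a_F
  a_C = 1/10*a_A + 3/20*a_B + 1/20*a_C + 1/5*a_D + 9/20*a_E + 1/20*a_F
  a_D = 9/20*a_A + 1/10*a_B + 1/5*a_C + 1/20*a_D + 3/20*a_E + 1/20*a_F
  a_E = 7/20*a_A + 2/5*a_B + 0*a_C + 1/20*a_D + 3/20*a_E + 1/20*a_F

Substituting a_A = 1 and a_F = 0, rearrange to (I - Q) a = r where r[i] = P(i -> A):
  [13/20, 0, -7/20, 0] . (a_B, a_C, a_D, a_E) = 1/5
  [-3/20, 19/20, -1/5, -9/20] . (a_B, a_C, a_D, a_E) = 1/10
  [-1/10, -1/5, 19/20, -3/20] . (a_B, a_C, a_D, a_E) = 9/20
  [-2/5, 0, -1/20, 17/20] . (a_B, a_C, a_D, a_E) = 7/20

Solving yields:
  a_B = 24473/31939
  a_C = 25395/31939
  a_D = 27199/31939
  a_E = 26268/31939

Starting state is B, so the absorption probability is a_B = 24473/31939.

Answer: 24473/31939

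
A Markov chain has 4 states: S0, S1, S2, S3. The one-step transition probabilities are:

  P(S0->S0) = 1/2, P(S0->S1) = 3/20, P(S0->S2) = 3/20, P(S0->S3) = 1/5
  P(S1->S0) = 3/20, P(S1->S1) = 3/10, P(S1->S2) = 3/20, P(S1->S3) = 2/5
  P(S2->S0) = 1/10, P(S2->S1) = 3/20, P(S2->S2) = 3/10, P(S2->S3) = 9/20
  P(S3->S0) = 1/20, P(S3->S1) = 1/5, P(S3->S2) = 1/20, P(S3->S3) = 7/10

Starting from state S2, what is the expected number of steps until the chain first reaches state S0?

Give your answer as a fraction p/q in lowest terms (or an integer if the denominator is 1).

Answer: 160/13

Derivation:
Let h_i = expected steps to first reach S0 from state i.
Boundary: h_S0 = 0.
First-step equations for the other states:
  h_S1 = 1 + 3/20*h_S0 + 3/10*h_S1 + 3/20*h_S2 + 2/5*h_S3
  h_S2 = 1 + 1/10*h_S0 + 3/20*h_S1 + 3/10*h_S2 + 9/20*h_S3
  h_S3 = 1 + 1/20*h_S0 + 1/5*h_S1 + 1/20*h_S2 + 7/10*h_S3

Substituting h_S0 = 0 and rearranging gives the linear system (I - Q) h = 1:
  [7/10, -3/20, -2/5] . (h_S1, h_S2, h_S3) = 1
  [-3/20, 7/10, -9/20] . (h_S1, h_S2, h_S3) = 1
  [-1/5, -1/20, 3/10] . (h_S1, h_S2, h_S3) = 1

Solving yields:
  h_S1 = 150/13
  h_S2 = 160/13
  h_S3 = 170/13

Starting state is S2, so the expected hitting time is h_S2 = 160/13.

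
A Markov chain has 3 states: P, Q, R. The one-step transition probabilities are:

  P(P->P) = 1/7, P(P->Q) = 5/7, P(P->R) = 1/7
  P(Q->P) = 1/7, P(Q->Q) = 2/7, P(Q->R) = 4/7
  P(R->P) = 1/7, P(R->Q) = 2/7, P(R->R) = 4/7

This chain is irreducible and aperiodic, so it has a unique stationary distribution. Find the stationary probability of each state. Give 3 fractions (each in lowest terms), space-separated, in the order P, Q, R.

Answer: 1/7 17/49 25/49

Derivation:
The stationary distribution satisfies pi = pi * P, i.e.:
  pi_P = 1/7*pi_P + 1/7*pi_Q + 1/7*pi_R
  pi_Q = 5/7*pi_P + 2/7*pi_Q + 2/7*pi_R
  pi_R = 1/7*pi_P + 4/7*pi_Q + 4/7*pi_R
with normalization: pi_P + pi_Q + pi_R = 1.

Using the first 2 balance equations plus normalization, the linear system A*pi = b is:
  [-6/7, 1/7, 1/7] . pi = 0
  [5/7, -5/7, 2/7] . pi = 0
  [1, 1, 1] . pi = 1

Solving yields:
  pi_P = 1/7
  pi_Q = 17/49
  pi_R = 25/49

Verification (pi * P):
  1/7*1/7 + 17/49*1/7 + 25/49*1/7 = 1/7 = pi_P  (ok)
  1/7*5/7 + 17/49*2/7 + 25/49*2/7 = 17/49 = pi_Q  (ok)
  1/7*1/7 + 17/49*4/7 + 25/49*4/7 = 25/49 = pi_R  (ok)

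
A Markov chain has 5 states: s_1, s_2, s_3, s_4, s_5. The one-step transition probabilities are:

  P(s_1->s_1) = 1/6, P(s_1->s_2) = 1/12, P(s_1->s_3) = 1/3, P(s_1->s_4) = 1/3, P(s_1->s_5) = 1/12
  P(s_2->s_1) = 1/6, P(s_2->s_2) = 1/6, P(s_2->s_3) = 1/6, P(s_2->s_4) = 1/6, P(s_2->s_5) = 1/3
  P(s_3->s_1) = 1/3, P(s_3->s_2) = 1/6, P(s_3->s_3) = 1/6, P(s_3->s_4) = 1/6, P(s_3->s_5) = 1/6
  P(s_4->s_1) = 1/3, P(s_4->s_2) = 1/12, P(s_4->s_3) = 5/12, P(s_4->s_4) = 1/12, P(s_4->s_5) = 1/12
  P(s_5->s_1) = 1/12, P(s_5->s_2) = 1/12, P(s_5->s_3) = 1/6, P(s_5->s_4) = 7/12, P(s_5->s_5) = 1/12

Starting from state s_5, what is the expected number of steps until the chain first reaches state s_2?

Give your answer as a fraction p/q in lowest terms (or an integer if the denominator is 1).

Answer: 433/46

Derivation:
Let h_i = expected steps to first reach s_2 from state i.
Boundary: h_s_2 = 0.
First-step equations for the other states:
  h_s_1 = 1 + 1/6*h_s_1 + 1/12*h_s_2 + 1/3*h_s_3 + 1/3*h_s_4 + 1/12*h_s_5
  h_s_3 = 1 + 1/3*h_s_1 + 1/6*h_s_2 + 1/6*h_s_3 + 1/6*h_s_4 + 1/6*h_s_5
  h_s_4 = 1 + 1/3*h_s_1 + 1/12*h_s_2 + 5/12*h_s_3 + 1/12*h_s_4 + 1/12*h_s_5
  h_s_5 = 1 + 1/12*h_s_1 + 1/12*h_s_2 + 1/6*h_s_3 + 7/12*h_s_4 + 1/12*h_s_5

Substituting h_s_2 = 0 and rearranging gives the linear system (I - Q) h = 1:
  [5/6, -1/3, -1/3, -1/12] . (h_s_1, h_s_3, h_s_4, h_s_5) = 1
  [-1/3, 5/6, -1/6, -1/6] . (h_s_1, h_s_3, h_s_4, h_s_5) = 1
  [-1/3, -5/12, 11/12, -1/12] . (h_s_1, h_s_3, h_s_4, h_s_5) = 1
  [-1/12, -1/6, -7/12, 11/12] . (h_s_1, h_s_3, h_s_4, h_s_5) = 1

Solving yields:
  h_s_1 = 857/92
  h_s_3 = 797/92
  h_s_4 = 853/92
  h_s_5 = 433/46

Starting state is s_5, so the expected hitting time is h_s_5 = 433/46.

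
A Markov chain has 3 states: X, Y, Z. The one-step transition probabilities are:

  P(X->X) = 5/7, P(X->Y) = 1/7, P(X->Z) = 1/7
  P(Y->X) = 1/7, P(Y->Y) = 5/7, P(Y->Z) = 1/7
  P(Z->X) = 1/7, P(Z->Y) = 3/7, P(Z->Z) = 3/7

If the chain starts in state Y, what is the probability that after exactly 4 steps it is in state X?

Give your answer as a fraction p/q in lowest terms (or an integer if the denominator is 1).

Computing P^4 by repeated multiplication:
P^1 =
  X: [5/7, 1/7, 1/7]
  Y: [1/7, 5/7, 1/7]
  Z: [1/7, 3/7, 3/7]
P^2 =
  X: [27/49, 13/49, 9/49]
  Y: [11/49, 29/49, 9/49]
  Z: [11/49, 25/49, 13/49]
P^3 =
  X: [157/343, 17/49, 67/343]
  Y: [93/343, 183/343, 67/343]
  Z: [93/343, 25/49, 75/343]
P^4 =
  X: [971/2401, 953/2401, 477/2401]
  Y: [715/2401, 1209/2401, 477/2401]
  Z: [715/2401, 1193/2401, 493/2401]

(P^4)[Y -> X] = 715/2401

Answer: 715/2401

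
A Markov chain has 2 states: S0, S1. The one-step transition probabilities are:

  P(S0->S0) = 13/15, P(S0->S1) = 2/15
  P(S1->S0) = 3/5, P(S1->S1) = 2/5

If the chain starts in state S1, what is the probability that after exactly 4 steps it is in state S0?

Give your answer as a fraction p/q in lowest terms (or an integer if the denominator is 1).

Computing P^4 by repeated multiplication:
P^1 =
  S0: [13/15, 2/15]
  S1: [3/5, 2/5]
P^2 =
  S0: [187/225, 38/225]
  S1: [19/25, 6/25]
P^3 =
  S0: [2773/3375, 602/3375]
  S1: [301/375, 74/375]
P^4 =
  S0: [41467/50625, 9158/50625]
  S1: [4579/5625, 1046/5625]

(P^4)[S1 -> S0] = 4579/5625

Answer: 4579/5625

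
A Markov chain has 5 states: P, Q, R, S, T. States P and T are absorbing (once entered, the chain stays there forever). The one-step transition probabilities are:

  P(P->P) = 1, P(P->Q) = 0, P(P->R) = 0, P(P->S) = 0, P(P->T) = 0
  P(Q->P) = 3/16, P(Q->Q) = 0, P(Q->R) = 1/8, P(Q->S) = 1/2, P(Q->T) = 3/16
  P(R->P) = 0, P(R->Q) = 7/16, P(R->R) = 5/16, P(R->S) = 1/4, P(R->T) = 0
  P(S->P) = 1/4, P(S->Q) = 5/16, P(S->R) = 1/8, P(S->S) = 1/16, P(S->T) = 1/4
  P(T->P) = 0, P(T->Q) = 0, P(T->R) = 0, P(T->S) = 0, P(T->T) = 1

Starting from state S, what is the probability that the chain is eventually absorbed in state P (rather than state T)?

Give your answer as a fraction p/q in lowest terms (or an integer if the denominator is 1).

Answer: 1/2

Derivation:
Let a_i = P(absorbed in P | start in state i).
Boundary conditions: a_P = 1, a_T = 0.
For each transient state i, a_i = sum_j P(i->j) * a_j:
  a_Q = 3/16*a_P + 0*a_Q + 1/8*a_R + 1/2*a_S + 3/16*a_T
  a_R = 0*a_P + 7/16*a_Q + 5/16*a_R + 1/4*a_S + 0*a_T
  a_S = 1/4*a_P + 5/16*a_Q + 1/8*a_R + 1/16*a_S + 1/4*a_T

Substituting a_P = 1 and a_T = 0, rearrange to (I - Q) a = r where r[i] = P(i -> P):
  [1, -1/8, -1/2] . (a_Q, a_R, a_S) = 3/16
  [-7/16, 11/16, -1/4] . (a_Q, a_R, a_S) = 0
  [-5/16, -1/8, 15/16] . (a_Q, a_R, a_S) = 1/4

Solving yields:
  a_Q = 1/2
  a_R = 1/2
  a_S = 1/2

Starting state is S, so the absorption probability is a_S = 1/2.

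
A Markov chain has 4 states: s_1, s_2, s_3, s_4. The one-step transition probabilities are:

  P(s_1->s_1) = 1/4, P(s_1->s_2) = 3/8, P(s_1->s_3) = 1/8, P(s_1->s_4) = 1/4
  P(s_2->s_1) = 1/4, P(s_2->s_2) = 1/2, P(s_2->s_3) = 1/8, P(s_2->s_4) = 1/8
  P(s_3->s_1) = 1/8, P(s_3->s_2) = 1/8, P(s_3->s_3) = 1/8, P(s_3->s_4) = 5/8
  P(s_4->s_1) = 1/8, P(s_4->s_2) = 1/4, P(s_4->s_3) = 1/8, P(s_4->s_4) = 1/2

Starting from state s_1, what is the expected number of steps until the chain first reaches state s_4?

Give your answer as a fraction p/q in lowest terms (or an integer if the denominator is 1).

Answer: 448/111

Derivation:
Let h_i = expected steps to first reach s_4 from state i.
Boundary: h_s_4 = 0.
First-step equations for the other states:
  h_s_1 = 1 + 1/4*h_s_1 + 3/8*h_s_2 + 1/8*h_s_3 + 1/4*h_s_4
  h_s_2 = 1 + 1/4*h_s_1 + 1/2*h_s_2 + 1/8*h_s_3 + 1/8*h_s_4
  h_s_3 = 1 + 1/8*h_s_1 + 1/8*h_s_2 + 1/8*h_s_3 + 5/8*h_s_4

Substituting h_s_4 = 0 and rearranging gives the linear system (I - Q) h = 1:
  [3/4, -3/8, -1/8] . (h_s_1, h_s_2, h_s_3) = 1
  [-1/4, 1/2, -1/8] . (h_s_1, h_s_2, h_s_3) = 1
  [-1/8, -1/8, 7/8] . (h_s_1, h_s_2, h_s_3) = 1

Solving yields:
  h_s_1 = 448/111
  h_s_2 = 512/111
  h_s_3 = 88/37

Starting state is s_1, so the expected hitting time is h_s_1 = 448/111.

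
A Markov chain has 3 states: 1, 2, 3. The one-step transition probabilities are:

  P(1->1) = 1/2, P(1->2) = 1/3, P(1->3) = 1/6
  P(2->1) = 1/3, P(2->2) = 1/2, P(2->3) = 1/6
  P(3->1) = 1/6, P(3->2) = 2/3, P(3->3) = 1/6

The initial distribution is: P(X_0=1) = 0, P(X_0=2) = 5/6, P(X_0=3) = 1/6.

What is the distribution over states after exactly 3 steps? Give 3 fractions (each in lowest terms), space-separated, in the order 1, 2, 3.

Propagating the distribution step by step (d_{t+1} = d_t * P):
d_0 = (1=0, 2=5/6, 3=1/6)
  d_1[1] = 0*1/2 + 5/6*1/3 + 1/6*1/6 = 11/36
  d_1[2] = 0*1/3 + 5/6*1/2 + 1/6*2/3 = 19/36
  d_1[3] = 0*1/6 + 5/6*1/6 + 1/6*1/6 = 1/6
d_1 = (1=11/36, 2=19/36, 3=1/6)
  d_2[1] = 11/36*1/2 + 19/36*1/3 + 1/6*1/6 = 77/216
  d_2[2] = 11/36*1/3 + 19/36*1/2 + 1/6*2/3 = 103/216
  d_2[3] = 11/36*1/6 + 19/36*1/6 + 1/6*1/6 = 1/6
d_2 = (1=77/216, 2=103/216, 3=1/6)
  d_3[1] = 77/216*1/2 + 103/216*1/3 + 1/6*1/6 = 473/1296
  d_3[2] = 77/216*1/3 + 103/216*1/2 + 1/6*2/3 = 607/1296
  d_3[3] = 77/216*1/6 + 103/216*1/6 + 1/6*1/6 = 1/6
d_3 = (1=473/1296, 2=607/1296, 3=1/6)

Answer: 473/1296 607/1296 1/6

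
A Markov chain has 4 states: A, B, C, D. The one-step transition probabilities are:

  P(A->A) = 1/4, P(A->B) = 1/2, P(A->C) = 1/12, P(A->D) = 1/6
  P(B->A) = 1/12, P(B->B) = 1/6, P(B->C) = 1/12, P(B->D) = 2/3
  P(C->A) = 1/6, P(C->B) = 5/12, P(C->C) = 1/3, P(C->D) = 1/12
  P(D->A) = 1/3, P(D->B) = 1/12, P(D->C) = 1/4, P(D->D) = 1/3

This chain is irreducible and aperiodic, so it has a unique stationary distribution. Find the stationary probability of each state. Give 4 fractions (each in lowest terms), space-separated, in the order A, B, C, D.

Answer: 385/1754 453/1754 163/877 295/877

Derivation:
The stationary distribution satisfies pi = pi * P, i.e.:
  pi_A = 1/4*pi_A + 1/12*pi_B + 1/6*pi_C + 1/3*pi_D
  pi_B = 1/2*pi_A + 1/6*pi_B + 5/12*pi_C + 1/12*pi_D
  pi_C = 1/12*pi_A + 1/12*pi_B + 1/3*pi_C + 1/4*pi_D
  pi_D = 1/6*pi_A + 2/3*pi_B + 1/12*pi_C + 1/3*pi_D
with normalization: pi_A + pi_B + pi_C + pi_D = 1.

Using the first 3 balance equations plus normalization, the linear system A*pi = b is:
  [-3/4, 1/12, 1/6, 1/3] . pi = 0
  [1/2, -5/6, 5/12, 1/12] . pi = 0
  [1/12, 1/12, -2/3, 1/4] . pi = 0
  [1, 1, 1, 1] . pi = 1

Solving yields:
  pi_A = 385/1754
  pi_B = 453/1754
  pi_C = 163/877
  pi_D = 295/877

Verification (pi * P):
  385/1754*1/4 + 453/1754*1/12 + 163/877*1/6 + 295/877*1/3 = 385/1754 = pi_A  (ok)
  385/1754*1/2 + 453/1754*1/6 + 163/877*5/12 + 295/877*1/12 = 453/1754 = pi_B  (ok)
  385/1754*1/12 + 453/1754*1/12 + 163/877*1/3 + 295/877*1/4 = 163/877 = pi_C  (ok)
  385/1754*1/6 + 453/1754*2/3 + 163/877*1/12 + 295/877*1/3 = 295/877 = pi_D  (ok)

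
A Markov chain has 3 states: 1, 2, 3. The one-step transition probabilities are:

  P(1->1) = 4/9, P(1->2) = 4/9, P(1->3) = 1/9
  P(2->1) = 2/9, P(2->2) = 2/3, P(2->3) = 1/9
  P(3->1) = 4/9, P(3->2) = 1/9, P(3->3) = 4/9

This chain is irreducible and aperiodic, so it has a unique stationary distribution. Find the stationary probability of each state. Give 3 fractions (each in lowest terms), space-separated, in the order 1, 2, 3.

The stationary distribution satisfies pi = pi * P, i.e.:
  pi_1 = 4/9*pi_1 + 2/9*pi_2 + 4/9*pi_3
  pi_2 = 4/9*pi_1 + 2/3*pi_2 + 1/9*pi_3
  pi_3 = 1/9*pi_1 + 1/9*pi_2 + 4/9*pi_3
with normalization: pi_1 + pi_2 + pi_3 = 1.

Using the first 2 balance equations plus normalization, the linear system A*pi = b is:
  [-5/9, 2/9, 4/9] . pi = 0
  [4/9, -1/3, 1/9] . pi = 0
  [1, 1, 1] . pi = 1

Solving yields:
  pi_1 = 1/3
  pi_2 = 1/2
  pi_3 = 1/6

Verification (pi * P):
  1/3*4/9 + 1/2*2/9 + 1/6*4/9 = 1/3 = pi_1  (ok)
  1/3*4/9 + 1/2*2/3 + 1/6*1/9 = 1/2 = pi_2  (ok)
  1/3*1/9 + 1/2*1/9 + 1/6*4/9 = 1/6 = pi_3  (ok)

Answer: 1/3 1/2 1/6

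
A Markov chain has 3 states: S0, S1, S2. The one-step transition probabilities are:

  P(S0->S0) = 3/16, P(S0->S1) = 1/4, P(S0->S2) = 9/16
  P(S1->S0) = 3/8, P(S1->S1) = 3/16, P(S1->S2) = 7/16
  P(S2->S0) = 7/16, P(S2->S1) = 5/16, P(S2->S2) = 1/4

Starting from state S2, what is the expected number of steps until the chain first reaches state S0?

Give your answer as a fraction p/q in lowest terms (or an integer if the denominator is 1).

Answer: 288/121

Derivation:
Let h_i = expected steps to first reach S0 from state i.
Boundary: h_S0 = 0.
First-step equations for the other states:
  h_S1 = 1 + 3/8*h_S0 + 3/16*h_S1 + 7/16*h_S2
  h_S2 = 1 + 7/16*h_S0 + 5/16*h_S1 + 1/4*h_S2

Substituting h_S0 = 0 and rearranging gives the linear system (I - Q) h = 1:
  [13/16, -7/16] . (h_S1, h_S2) = 1
  [-5/16, 3/4] . (h_S1, h_S2) = 1

Solving yields:
  h_S1 = 304/121
  h_S2 = 288/121

Starting state is S2, so the expected hitting time is h_S2 = 288/121.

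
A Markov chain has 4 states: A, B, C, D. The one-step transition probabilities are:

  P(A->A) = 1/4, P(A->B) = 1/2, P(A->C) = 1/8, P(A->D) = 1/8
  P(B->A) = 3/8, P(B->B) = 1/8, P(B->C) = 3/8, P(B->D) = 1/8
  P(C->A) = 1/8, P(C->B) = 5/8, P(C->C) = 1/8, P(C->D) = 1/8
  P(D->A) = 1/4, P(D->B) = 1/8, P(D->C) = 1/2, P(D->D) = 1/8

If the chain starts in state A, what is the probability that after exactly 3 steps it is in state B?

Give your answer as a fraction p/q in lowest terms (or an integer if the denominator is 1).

Answer: 197/512

Derivation:
Computing P^3 by repeated multiplication:
P^1 =
  A: [1/4, 1/2, 1/8, 1/8]
  B: [3/8, 1/8, 3/8, 1/8]
  C: [1/8, 5/8, 1/8, 1/8]
  D: [1/4, 1/8, 1/2, 1/8]
P^2 =
  A: [19/64, 9/32, 19/64, 1/8]
  B: [7/32, 29/64, 13/64, 1/8]
  C: [5/16, 15/64, 21/64, 1/8]
  D: [13/64, 15/32, 13/64, 1/8]
P^3 =
  A: [127/512, 197/512, 31/128, 1/8]
  B: [9/32, 79/256, 73/256, 1/8]
  C: [61/256, 13/32, 59/256, 1/8]
  D: [145/512, 155/512, 37/128, 1/8]

(P^3)[A -> B] = 197/512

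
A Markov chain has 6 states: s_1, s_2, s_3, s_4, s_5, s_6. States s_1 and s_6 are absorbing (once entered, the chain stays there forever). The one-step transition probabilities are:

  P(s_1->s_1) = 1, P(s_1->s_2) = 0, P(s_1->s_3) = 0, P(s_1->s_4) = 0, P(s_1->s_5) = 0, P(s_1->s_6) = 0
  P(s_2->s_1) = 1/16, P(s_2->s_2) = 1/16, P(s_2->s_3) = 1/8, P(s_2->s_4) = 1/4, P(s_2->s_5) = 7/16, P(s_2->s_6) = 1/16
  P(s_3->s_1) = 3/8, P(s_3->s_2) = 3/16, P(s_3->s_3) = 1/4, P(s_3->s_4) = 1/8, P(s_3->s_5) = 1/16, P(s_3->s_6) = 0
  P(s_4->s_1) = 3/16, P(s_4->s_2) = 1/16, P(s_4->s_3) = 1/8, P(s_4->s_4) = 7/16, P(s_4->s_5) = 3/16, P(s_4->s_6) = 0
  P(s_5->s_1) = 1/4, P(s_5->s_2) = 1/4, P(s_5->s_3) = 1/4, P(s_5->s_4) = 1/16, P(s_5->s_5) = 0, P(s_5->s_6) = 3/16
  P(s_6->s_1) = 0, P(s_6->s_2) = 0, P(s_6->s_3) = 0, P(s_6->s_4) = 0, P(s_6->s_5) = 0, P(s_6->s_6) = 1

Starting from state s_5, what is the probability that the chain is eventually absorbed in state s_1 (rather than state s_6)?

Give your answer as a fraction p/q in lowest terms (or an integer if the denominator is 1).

Let a_i = P(absorbed in s_1 | start in state i).
Boundary conditions: a_s_1 = 1, a_s_6 = 0.
For each transient state i, a_i = sum_j P(i->j) * a_j:
  a_s_2 = 1/16*a_s_1 + 1/16*a_s_2 + 1/8*a_s_3 + 1/4*a_s_4 + 7/16*a_s_5 + 1/16*a_s_6
  a_s_3 = 3/8*a_s_1 + 3/16*a_s_2 + 1/4*a_s_3 + 1/8*a_s_4 + 1/16*a_s_5 + 0*a_s_6
  a_s_4 = 3/16*a_s_1 + 1/16*a_s_2 + 1/8*a_s_3 + 7/16*a_s_4 + 3/16*a_s_5 + 0*a_s_6
  a_s_5 = 1/4*a_s_1 + 1/4*a_s_2 + 1/4*a_s_3 + 1/16*a_s_4 + 0*a_s_5 + 3/16*a_s_6

Substituting a_s_1 = 1 and a_s_6 = 0, rearrange to (I - Q) a = r where r[i] = P(i -> s_1):
  [15/16, -1/8, -1/4, -7/16] . (a_s_2, a_s_3, a_s_4, a_s_5) = 1/16
  [-3/16, 3/4, -1/8, -1/16] . (a_s_2, a_s_3, a_s_4, a_s_5) = 3/8
  [-1/16, -1/8, 9/16, -3/16] . (a_s_2, a_s_3, a_s_4, a_s_5) = 3/16
  [-1/4, -1/4, -1/16, 1] . (a_s_2, a_s_3, a_s_4, a_s_5) = 1/4

Solving yields:
  a_s_2 = 1553/2090
  a_s_3 = 1853/2090
  a_s_4 = 888/1045
  a_s_5 = 27/38

Starting state is s_5, so the absorption probability is a_s_5 = 27/38.

Answer: 27/38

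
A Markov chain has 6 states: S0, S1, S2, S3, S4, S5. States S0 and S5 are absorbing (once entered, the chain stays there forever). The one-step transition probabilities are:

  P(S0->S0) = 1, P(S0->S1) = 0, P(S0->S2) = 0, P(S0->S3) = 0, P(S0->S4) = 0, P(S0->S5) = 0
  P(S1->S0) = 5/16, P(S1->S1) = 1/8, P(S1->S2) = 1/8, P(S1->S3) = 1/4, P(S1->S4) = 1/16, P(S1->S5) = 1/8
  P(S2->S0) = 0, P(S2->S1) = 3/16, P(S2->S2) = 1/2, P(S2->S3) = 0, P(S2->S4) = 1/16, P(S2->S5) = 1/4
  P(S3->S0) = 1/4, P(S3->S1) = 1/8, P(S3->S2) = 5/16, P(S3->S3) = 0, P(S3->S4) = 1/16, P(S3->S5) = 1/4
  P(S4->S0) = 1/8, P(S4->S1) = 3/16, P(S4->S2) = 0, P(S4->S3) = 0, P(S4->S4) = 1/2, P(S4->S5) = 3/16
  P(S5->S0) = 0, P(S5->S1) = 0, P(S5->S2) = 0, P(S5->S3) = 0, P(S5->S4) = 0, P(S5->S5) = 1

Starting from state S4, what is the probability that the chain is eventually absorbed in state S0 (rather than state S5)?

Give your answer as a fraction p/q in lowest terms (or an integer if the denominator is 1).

Let a_i = P(absorbed in S0 | start in state i).
Boundary conditions: a_S0 = 1, a_S5 = 0.
For each transient state i, a_i = sum_j P(i->j) * a_j:
  a_S1 = 5/16*a_S0 + 1/8*a_S1 + 1/8*a_S2 + 1/4*a_S3 + 1/16*a_S4 + 1/8*a_S5
  a_S2 = 0*a_S0 + 3/16*a_S1 + 1/2*a_S2 + 0*a_S3 + 1/16*a_S4 + 1/4*a_S5
  a_S3 = 1/4*a_S0 + 1/8*a_S1 + 5/16*a_S2 + 0*a_S3 + 1/16*a_S4 + 1/4*a_S5
  a_S4 = 1/8*a_S0 + 3/16*a_S1 + 0*a_S2 + 0*a_S3 + 1/2*a_S4 + 3/16*a_S5

Substituting a_S0 = 1 and a_S5 = 0, rearrange to (I - Q) a = r where r[i] = P(i -> S0):
  [7/8, -1/8, -1/4, -1/16] . (a_S1, a_S2, a_S3, a_S4) = 5/16
  [-3/16, 1/2, 0, -1/16] . (a_S1, a_S2, a_S3, a_S4) = 0
  [-1/8, -5/16, 1, -1/16] . (a_S1, a_S2, a_S3, a_S4) = 1/4
  [-3/16, 0, 0, 1/2] . (a_S1, a_S2, a_S3, a_S4) = 1/8

Solving yields:
  a_S1 = 1642/2985
  a_S2 = 262/995
  a_S3 = 5129/11940
  a_S4 = 454/995

Starting state is S4, so the absorption probability is a_S4 = 454/995.

Answer: 454/995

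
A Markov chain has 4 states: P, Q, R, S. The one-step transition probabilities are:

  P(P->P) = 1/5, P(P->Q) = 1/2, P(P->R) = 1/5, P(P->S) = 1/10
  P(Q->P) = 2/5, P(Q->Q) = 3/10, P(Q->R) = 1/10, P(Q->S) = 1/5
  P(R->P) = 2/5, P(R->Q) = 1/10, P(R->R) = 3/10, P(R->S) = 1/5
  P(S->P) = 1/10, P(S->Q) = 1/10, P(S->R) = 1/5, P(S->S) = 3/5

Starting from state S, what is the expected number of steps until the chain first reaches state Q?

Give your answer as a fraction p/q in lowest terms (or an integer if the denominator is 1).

Let h_i = expected steps to first reach Q from state i.
Boundary: h_Q = 0.
First-step equations for the other states:
  h_P = 1 + 1/5*h_P + 1/2*h_Q + 1/5*h_R + 1/10*h_S
  h_R = 1 + 2/5*h_P + 1/10*h_Q + 3/10*h_R + 1/5*h_S
  h_S = 1 + 1/10*h_P + 1/10*h_Q + 1/5*h_R + 3/5*h_S

Substituting h_Q = 0 and rearranging gives the linear system (I - Q) h = 1:
  [4/5, -1/5, -1/10] . (h_P, h_R, h_S) = 1
  [-2/5, 7/10, -1/5] . (h_P, h_R, h_S) = 1
  [-1/10, -1/5, 2/5] . (h_P, h_R, h_S) = 1

Solving yields:
  h_P = 150/47
  h_R = 230/47
  h_S = 270/47

Starting state is S, so the expected hitting time is h_S = 270/47.

Answer: 270/47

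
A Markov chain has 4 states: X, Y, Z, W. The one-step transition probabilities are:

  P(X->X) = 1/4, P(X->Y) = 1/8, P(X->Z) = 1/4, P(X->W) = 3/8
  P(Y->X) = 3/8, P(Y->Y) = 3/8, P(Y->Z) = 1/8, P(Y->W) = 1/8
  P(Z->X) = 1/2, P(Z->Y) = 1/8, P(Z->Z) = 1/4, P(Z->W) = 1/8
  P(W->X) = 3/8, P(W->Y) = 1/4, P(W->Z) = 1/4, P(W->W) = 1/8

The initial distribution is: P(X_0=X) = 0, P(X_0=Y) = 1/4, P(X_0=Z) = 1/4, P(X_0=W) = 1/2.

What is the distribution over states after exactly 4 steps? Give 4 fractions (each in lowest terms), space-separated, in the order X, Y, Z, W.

Propagating the distribution step by step (d_{t+1} = d_t * P):
d_0 = (X=0, Y=1/4, Z=1/4, W=1/2)
  d_1[X] = 0*1/4 + 1/4*3/8 + 1/4*1/2 + 1/2*3/8 = 13/32
  d_1[Y] = 0*1/8 + 1/4*3/8 + 1/4*1/8 + 1/2*1/4 = 1/4
  d_1[Z] = 0*1/4 + 1/4*1/8 + 1/4*1/4 + 1/2*1/4 = 7/32
  d_1[W] = 0*3/8 + 1/4*1/8 + 1/4*1/8 + 1/2*1/8 = 1/8
d_1 = (X=13/32, Y=1/4, Z=7/32, W=1/8)
  d_2[X] = 13/32*1/4 + 1/4*3/8 + 7/32*1/2 + 1/8*3/8 = 45/128
  d_2[Y] = 13/32*1/8 + 1/4*3/8 + 7/32*1/8 + 1/8*1/4 = 13/64
  d_2[Z] = 13/32*1/4 + 1/4*1/8 + 7/32*1/4 + 1/8*1/4 = 7/32
  d_2[W] = 13/32*3/8 + 1/4*1/8 + 7/32*1/8 + 1/8*1/8 = 29/128
d_2 = (X=45/128, Y=13/64, Z=7/32, W=29/128)
  d_3[X] = 45/128*1/4 + 13/64*3/8 + 7/32*1/2 + 29/128*3/8 = 367/1024
  d_3[Y] = 45/128*1/8 + 13/64*3/8 + 7/32*1/8 + 29/128*1/4 = 209/1024
  d_3[Z] = 45/128*1/4 + 13/64*1/8 + 7/32*1/4 + 29/128*1/4 = 115/512
  d_3[W] = 45/128*3/8 + 13/64*1/8 + 7/32*1/8 + 29/128*1/8 = 109/512
d_3 = (X=367/1024, Y=209/1024, Z=115/512, W=109/512)
  d_4[X] = 367/1024*1/4 + 209/1024*3/8 + 115/512*1/2 + 109/512*3/8 = 2935/8192
  d_4[Y] = 367/1024*1/8 + 209/1024*3/8 + 115/512*1/8 + 109/512*1/4 = 415/2048
  d_4[Z] = 367/1024*1/4 + 209/1024*1/8 + 115/512*1/4 + 109/512*1/4 = 1839/8192
  d_4[W] = 367/1024*3/8 + 209/1024*1/8 + 115/512*1/8 + 109/512*1/8 = 879/4096
d_4 = (X=2935/8192, Y=415/2048, Z=1839/8192, W=879/4096)

Answer: 2935/8192 415/2048 1839/8192 879/4096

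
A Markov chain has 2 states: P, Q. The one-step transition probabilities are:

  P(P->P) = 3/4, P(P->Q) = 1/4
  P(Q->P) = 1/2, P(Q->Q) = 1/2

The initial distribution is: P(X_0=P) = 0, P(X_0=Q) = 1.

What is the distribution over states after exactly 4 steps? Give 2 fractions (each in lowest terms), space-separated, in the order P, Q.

Propagating the distribution step by step (d_{t+1} = d_t * P):
d_0 = (P=0, Q=1)
  d_1[P] = 0*3/4 + 1*1/2 = 1/2
  d_1[Q] = 0*1/4 + 1*1/2 = 1/2
d_1 = (P=1/2, Q=1/2)
  d_2[P] = 1/2*3/4 + 1/2*1/2 = 5/8
  d_2[Q] = 1/2*1/4 + 1/2*1/2 = 3/8
d_2 = (P=5/8, Q=3/8)
  d_3[P] = 5/8*3/4 + 3/8*1/2 = 21/32
  d_3[Q] = 5/8*1/4 + 3/8*1/2 = 11/32
d_3 = (P=21/32, Q=11/32)
  d_4[P] = 21/32*3/4 + 11/32*1/2 = 85/128
  d_4[Q] = 21/32*1/4 + 11/32*1/2 = 43/128
d_4 = (P=85/128, Q=43/128)

Answer: 85/128 43/128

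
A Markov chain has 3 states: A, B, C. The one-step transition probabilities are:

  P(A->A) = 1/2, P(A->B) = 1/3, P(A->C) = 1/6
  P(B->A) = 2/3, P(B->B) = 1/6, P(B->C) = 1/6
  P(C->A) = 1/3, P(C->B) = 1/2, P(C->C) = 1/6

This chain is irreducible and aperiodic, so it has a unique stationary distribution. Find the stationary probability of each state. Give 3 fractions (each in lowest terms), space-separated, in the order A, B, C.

The stationary distribution satisfies pi = pi * P, i.e.:
  pi_A = 1/2*pi_A + 2/3*pi_B + 1/3*pi_C
  pi_B = 1/3*pi_A + 1/6*pi_B + 1/2*pi_C
  pi_C = 1/6*pi_A + 1/6*pi_B + 1/6*pi_C
with normalization: pi_A + pi_B + pi_C = 1.

Using the first 2 balance equations plus normalization, the linear system A*pi = b is:
  [-1/2, 2/3, 1/3] . pi = 0
  [1/3, -5/6, 1/2] . pi = 0
  [1, 1, 1] . pi = 1

Solving yields:
  pi_A = 11/21
  pi_B = 13/42
  pi_C = 1/6

Verification (pi * P):
  11/21*1/2 + 13/42*2/3 + 1/6*1/3 = 11/21 = pi_A  (ok)
  11/21*1/3 + 13/42*1/6 + 1/6*1/2 = 13/42 = pi_B  (ok)
  11/21*1/6 + 13/42*1/6 + 1/6*1/6 = 1/6 = pi_C  (ok)

Answer: 11/21 13/42 1/6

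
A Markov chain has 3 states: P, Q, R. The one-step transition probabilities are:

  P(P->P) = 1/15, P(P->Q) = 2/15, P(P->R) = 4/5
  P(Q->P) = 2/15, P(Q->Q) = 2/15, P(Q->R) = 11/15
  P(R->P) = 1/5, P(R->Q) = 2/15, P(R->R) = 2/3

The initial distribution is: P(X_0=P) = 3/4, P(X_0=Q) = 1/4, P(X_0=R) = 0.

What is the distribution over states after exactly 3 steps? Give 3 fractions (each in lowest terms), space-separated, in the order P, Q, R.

Answer: 188/1125 2/15 787/1125

Derivation:
Propagating the distribution step by step (d_{t+1} = d_t * P):
d_0 = (P=3/4, Q=1/4, R=0)
  d_1[P] = 3/4*1/15 + 1/4*2/15 + 0*1/5 = 1/12
  d_1[Q] = 3/4*2/15 + 1/4*2/15 + 0*2/15 = 2/15
  d_1[R] = 3/4*4/5 + 1/4*11/15 + 0*2/3 = 47/60
d_1 = (P=1/12, Q=2/15, R=47/60)
  d_2[P] = 1/12*1/15 + 2/15*2/15 + 47/60*1/5 = 9/50
  d_2[Q] = 1/12*2/15 + 2/15*2/15 + 47/60*2/15 = 2/15
  d_2[R] = 1/12*4/5 + 2/15*11/15 + 47/60*2/3 = 103/150
d_2 = (P=9/50, Q=2/15, R=103/150)
  d_3[P] = 9/50*1/15 + 2/15*2/15 + 103/150*1/5 = 188/1125
  d_3[Q] = 9/50*2/15 + 2/15*2/15 + 103/150*2/15 = 2/15
  d_3[R] = 9/50*4/5 + 2/15*11/15 + 103/150*2/3 = 787/1125
d_3 = (P=188/1125, Q=2/15, R=787/1125)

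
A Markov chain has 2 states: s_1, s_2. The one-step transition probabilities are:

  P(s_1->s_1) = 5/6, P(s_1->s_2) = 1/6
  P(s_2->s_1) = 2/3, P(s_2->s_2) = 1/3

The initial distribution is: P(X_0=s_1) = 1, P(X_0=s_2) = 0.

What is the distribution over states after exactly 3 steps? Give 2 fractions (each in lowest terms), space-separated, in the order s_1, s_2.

Answer: 173/216 43/216

Derivation:
Propagating the distribution step by step (d_{t+1} = d_t * P):
d_0 = (s_1=1, s_2=0)
  d_1[s_1] = 1*5/6 + 0*2/3 = 5/6
  d_1[s_2] = 1*1/6 + 0*1/3 = 1/6
d_1 = (s_1=5/6, s_2=1/6)
  d_2[s_1] = 5/6*5/6 + 1/6*2/3 = 29/36
  d_2[s_2] = 5/6*1/6 + 1/6*1/3 = 7/36
d_2 = (s_1=29/36, s_2=7/36)
  d_3[s_1] = 29/36*5/6 + 7/36*2/3 = 173/216
  d_3[s_2] = 29/36*1/6 + 7/36*1/3 = 43/216
d_3 = (s_1=173/216, s_2=43/216)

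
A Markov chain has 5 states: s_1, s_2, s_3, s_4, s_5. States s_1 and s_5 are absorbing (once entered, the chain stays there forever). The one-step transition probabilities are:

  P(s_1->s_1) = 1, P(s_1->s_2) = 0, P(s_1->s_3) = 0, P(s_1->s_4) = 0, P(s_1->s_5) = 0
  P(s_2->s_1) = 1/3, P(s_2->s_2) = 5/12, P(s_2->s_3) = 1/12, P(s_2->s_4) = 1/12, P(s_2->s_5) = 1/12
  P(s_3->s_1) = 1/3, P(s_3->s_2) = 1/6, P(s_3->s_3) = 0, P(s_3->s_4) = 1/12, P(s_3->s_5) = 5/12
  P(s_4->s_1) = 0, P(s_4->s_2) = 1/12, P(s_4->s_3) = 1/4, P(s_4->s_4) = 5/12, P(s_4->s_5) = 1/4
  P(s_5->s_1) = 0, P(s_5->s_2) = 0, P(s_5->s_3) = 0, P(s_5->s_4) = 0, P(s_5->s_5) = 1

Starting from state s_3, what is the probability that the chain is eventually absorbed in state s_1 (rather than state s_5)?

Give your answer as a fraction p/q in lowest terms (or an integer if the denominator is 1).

Answer: 42/89

Derivation:
Let a_i = P(absorbed in s_1 | start in state i).
Boundary conditions: a_s_1 = 1, a_s_5 = 0.
For each transient state i, a_i = sum_j P(i->j) * a_j:
  a_s_2 = 1/3*a_s_1 + 5/12*a_s_2 + 1/12*a_s_3 + 1/12*a_s_4 + 1/12*a_s_5
  a_s_3 = 1/3*a_s_1 + 1/6*a_s_2 + 0*a_s_3 + 1/12*a_s_4 + 5/12*a_s_5
  a_s_4 = 0*a_s_1 + 1/12*a_s_2 + 1/4*a_s_3 + 5/12*a_s_4 + 1/4*a_s_5

Substituting a_s_1 = 1 and a_s_5 = 0, rearrange to (I - Q) a = r where r[i] = P(i -> s_1):
  [7/12, -1/12, -1/12] . (a_s_2, a_s_3, a_s_4) = 1/3
  [-1/6, 1, -1/12] . (a_s_2, a_s_3, a_s_4) = 1/3
  [-1/12, -1/4, 7/12] . (a_s_2, a_s_3, a_s_4) = 0

Solving yields:
  a_s_2 = 182/267
  a_s_3 = 42/89
  a_s_4 = 80/267

Starting state is s_3, so the absorption probability is a_s_3 = 42/89.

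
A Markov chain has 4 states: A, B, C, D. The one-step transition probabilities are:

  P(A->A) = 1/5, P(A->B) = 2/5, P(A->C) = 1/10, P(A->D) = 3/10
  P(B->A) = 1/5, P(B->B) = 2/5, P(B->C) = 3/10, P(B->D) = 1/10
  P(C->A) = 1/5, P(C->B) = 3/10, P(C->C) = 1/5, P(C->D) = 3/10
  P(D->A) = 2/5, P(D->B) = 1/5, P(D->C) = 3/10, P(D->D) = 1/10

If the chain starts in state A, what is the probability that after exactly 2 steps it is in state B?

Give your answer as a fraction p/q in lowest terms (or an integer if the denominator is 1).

Answer: 33/100

Derivation:
Computing P^2 by repeated multiplication:
P^1 =
  A: [1/5, 2/5, 1/10, 3/10]
  B: [1/5, 2/5, 3/10, 1/10]
  C: [1/5, 3/10, 1/5, 3/10]
  D: [2/5, 1/5, 3/10, 1/10]
P^2 =
  A: [13/50, 33/100, 1/4, 4/25]
  B: [11/50, 7/20, 23/100, 1/5]
  C: [13/50, 8/25, 6/25, 9/50]
  D: [11/50, 7/20, 19/100, 6/25]

(P^2)[A -> B] = 33/100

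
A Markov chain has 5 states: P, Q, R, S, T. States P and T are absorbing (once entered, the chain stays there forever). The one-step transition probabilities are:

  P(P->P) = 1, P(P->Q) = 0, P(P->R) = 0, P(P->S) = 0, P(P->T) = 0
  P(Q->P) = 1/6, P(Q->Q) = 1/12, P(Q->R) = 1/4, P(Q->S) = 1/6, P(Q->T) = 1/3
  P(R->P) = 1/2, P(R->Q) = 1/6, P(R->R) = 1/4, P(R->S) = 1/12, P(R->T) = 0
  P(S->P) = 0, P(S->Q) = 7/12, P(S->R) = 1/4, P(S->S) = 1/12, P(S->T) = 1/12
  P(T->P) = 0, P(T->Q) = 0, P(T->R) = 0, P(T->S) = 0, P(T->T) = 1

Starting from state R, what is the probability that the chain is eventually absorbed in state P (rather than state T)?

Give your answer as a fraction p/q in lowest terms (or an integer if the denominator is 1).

Let a_i = P(absorbed in P | start in state i).
Boundary conditions: a_P = 1, a_T = 0.
For each transient state i, a_i = sum_j P(i->j) * a_j:
  a_Q = 1/6*a_P + 1/12*a_Q + 1/4*a_R + 1/6*a_S + 1/3*a_T
  a_R = 1/2*a_P + 1/6*a_Q + 1/4*a_R + 1/12*a_S + 0*a_T
  a_S = 0*a_P + 7/12*a_Q + 1/4*a_R + 1/12*a_S + 1/12*a_T

Substituting a_P = 1 and a_T = 0, rearrange to (I - Q) a = r where r[i] = P(i -> P):
  [11/12, -1/4, -1/6] . (a_Q, a_R, a_S) = 1/6
  [-1/6, 3/4, -1/12] . (a_Q, a_R, a_S) = 1/2
  [-7/12, -1/4, 11/12] . (a_Q, a_R, a_S) = 0

Solving yields:
  a_Q = 142/277
  a_R = 700/831
  a_S = 154/277

Starting state is R, so the absorption probability is a_R = 700/831.

Answer: 700/831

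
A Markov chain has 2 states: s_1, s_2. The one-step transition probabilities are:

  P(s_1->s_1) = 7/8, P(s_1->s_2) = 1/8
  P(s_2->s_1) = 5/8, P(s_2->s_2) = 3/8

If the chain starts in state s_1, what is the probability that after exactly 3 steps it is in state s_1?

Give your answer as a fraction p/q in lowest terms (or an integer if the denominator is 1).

Answer: 107/128

Derivation:
Computing P^3 by repeated multiplication:
P^1 =
  s_1: [7/8, 1/8]
  s_2: [5/8, 3/8]
P^2 =
  s_1: [27/32, 5/32]
  s_2: [25/32, 7/32]
P^3 =
  s_1: [107/128, 21/128]
  s_2: [105/128, 23/128]

(P^3)[s_1 -> s_1] = 107/128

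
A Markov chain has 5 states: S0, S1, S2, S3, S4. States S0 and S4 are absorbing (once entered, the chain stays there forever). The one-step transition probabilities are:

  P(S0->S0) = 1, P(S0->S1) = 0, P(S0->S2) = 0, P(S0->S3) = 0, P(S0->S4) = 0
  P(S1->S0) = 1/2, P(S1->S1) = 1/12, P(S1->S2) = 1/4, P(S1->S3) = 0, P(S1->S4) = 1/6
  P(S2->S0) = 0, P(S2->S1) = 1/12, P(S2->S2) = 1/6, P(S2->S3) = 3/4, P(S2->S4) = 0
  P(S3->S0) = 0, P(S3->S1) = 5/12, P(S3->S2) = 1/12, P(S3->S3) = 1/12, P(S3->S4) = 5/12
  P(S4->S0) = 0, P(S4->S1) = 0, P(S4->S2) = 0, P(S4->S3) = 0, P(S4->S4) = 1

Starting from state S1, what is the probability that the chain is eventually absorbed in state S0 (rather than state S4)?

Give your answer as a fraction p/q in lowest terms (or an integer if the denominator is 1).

Let a_i = P(absorbed in S0 | start in state i).
Boundary conditions: a_S0 = 1, a_S4 = 0.
For each transient state i, a_i = sum_j P(i->j) * a_j:
  a_S1 = 1/2*a_S0 + 1/12*a_S1 + 1/4*a_S2 + 0*a_S3 + 1/6*a_S4
  a_S2 = 0*a_S0 + 1/12*a_S1 + 1/6*a_S2 + 3/4*a_S3 + 0*a_S4
  a_S3 = 0*a_S0 + 5/12*a_S1 + 1/12*a_S2 + 1/12*a_S3 + 5/12*a_S4

Substituting a_S0 = 1 and a_S4 = 0, rearrange to (I - Q) a = r where r[i] = P(i -> S0):
  [11/12, -1/4, 0] . (a_S1, a_S2, a_S3) = 1/2
  [-1/12, 5/6, -3/4] . (a_S1, a_S2, a_S3) = 0
  [-5/12, -1/12, 11/12] . (a_S1, a_S2, a_S3) = 0

Solving yields:
  a_S1 = 606/943
  a_S2 = 336/943
  a_S3 = 306/943

Starting state is S1, so the absorption probability is a_S1 = 606/943.

Answer: 606/943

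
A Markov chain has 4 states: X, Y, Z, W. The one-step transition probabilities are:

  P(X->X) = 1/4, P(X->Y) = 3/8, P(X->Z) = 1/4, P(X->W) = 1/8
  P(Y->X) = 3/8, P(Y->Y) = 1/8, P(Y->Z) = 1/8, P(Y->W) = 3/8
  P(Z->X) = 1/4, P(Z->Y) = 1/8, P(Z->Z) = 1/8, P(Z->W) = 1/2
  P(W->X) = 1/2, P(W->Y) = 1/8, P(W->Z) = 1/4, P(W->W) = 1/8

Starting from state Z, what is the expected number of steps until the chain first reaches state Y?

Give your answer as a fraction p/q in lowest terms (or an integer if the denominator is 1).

Answer: 376/77

Derivation:
Let h_i = expected steps to first reach Y from state i.
Boundary: h_Y = 0.
First-step equations for the other states:
  h_X = 1 + 1/4*h_X + 3/8*h_Y + 1/4*h_Z + 1/8*h_W
  h_Z = 1 + 1/4*h_X + 1/8*h_Y + 1/8*h_Z + 1/2*h_W
  h_W = 1 + 1/2*h_X + 1/8*h_Y + 1/4*h_Z + 1/8*h_W

Substituting h_Y = 0 and rearranging gives the linear system (I - Q) h = 1:
  [3/4, -1/4, -1/8] . (h_X, h_Z, h_W) = 1
  [-1/4, 7/8, -1/2] . (h_X, h_Z, h_W) = 1
  [-1/2, -1/4, 7/8] . (h_X, h_Z, h_W) = 1

Solving yields:
  h_X = 288/77
  h_Z = 376/77
  h_W = 360/77

Starting state is Z, so the expected hitting time is h_Z = 376/77.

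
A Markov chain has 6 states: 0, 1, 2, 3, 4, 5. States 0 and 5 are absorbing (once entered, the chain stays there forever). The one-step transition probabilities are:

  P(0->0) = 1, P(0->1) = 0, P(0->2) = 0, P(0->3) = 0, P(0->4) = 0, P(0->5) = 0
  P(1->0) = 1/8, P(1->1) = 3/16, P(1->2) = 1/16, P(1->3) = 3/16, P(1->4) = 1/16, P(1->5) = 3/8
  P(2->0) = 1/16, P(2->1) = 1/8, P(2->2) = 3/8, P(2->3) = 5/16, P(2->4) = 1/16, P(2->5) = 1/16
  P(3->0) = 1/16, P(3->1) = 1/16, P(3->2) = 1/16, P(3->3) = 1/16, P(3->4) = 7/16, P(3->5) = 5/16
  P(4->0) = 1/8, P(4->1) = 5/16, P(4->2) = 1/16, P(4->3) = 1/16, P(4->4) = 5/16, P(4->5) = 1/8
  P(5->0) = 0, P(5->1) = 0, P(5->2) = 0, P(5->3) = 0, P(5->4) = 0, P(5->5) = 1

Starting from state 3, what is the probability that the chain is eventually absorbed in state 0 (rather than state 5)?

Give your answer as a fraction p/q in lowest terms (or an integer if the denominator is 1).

Let a_i = P(absorbed in 0 | start in state i).
Boundary conditions: a_0 = 1, a_5 = 0.
For each transient state i, a_i = sum_j P(i->j) * a_j:
  a_1 = 1/8*a_0 + 3/16*a_1 + 1/16*a_2 + 3/16*a_3 + 1/16*a_4 + 3/8*a_5
  a_2 = 1/16*a_0 + 1/8*a_1 + 3/8*a_2 + 5/16*a_3 + 1/16*a_4 + 1/16*a_5
  a_3 = 1/16*a_0 + 1/16*a_1 + 1/16*a_2 + 1/16*a_3 + 7/16*a_4 + 5/16*a_5
  a_4 = 1/8*a_0 + 5/16*a_1 + 1/16*a_2 + 1/16*a_3 + 5/16*a_4 + 1/8*a_5

Substituting a_0 = 1 and a_5 = 0, rearrange to (I - Q) a = r where r[i] = P(i -> 0):
  [13/16, -1/16, -3/16, -1/16] . (a_1, a_2, a_3, a_4) = 1/8
  [-1/8, 5/8, -5/16, -1/16] . (a_1, a_2, a_3, a_4) = 1/16
  [-1/16, -1/16, 15/16, -7/16] . (a_1, a_2, a_3, a_4) = 1/16
  [-5/16, -1/16, -1/16, 11/16] . (a_1, a_2, a_3, a_4) = 1/8

Solving yields:
  a_1 = 2195/8134
  a_2 = 2659/8134
  a_3 = 2229/8134
  a_4 = 2921/8134

Starting state is 3, so the absorption probability is a_3 = 2229/8134.

Answer: 2229/8134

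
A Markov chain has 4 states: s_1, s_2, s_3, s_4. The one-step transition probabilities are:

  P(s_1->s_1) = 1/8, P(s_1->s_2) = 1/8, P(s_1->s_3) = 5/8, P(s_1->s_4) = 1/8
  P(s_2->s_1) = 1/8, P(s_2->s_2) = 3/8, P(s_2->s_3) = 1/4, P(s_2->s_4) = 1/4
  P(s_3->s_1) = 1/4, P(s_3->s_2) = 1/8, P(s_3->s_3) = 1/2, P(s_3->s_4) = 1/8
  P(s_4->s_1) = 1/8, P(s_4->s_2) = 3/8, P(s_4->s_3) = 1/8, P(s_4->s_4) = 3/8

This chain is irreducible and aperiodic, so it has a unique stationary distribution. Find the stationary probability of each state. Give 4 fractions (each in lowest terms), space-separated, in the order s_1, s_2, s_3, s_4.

The stationary distribution satisfies pi = pi * P, i.e.:
  pi_s_1 = 1/8*pi_s_1 + 1/8*pi_s_2 + 1/4*pi_s_3 + 1/8*pi_s_4
  pi_s_2 = 1/8*pi_s_1 + 3/8*pi_s_2 + 1/8*pi_s_3 + 3/8*pi_s_4
  pi_s_3 = 5/8*pi_s_1 + 1/4*pi_s_2 + 1/2*pi_s_3 + 1/8*pi_s_4
  pi_s_4 = 1/8*pi_s_1 + 1/4*pi_s_2 + 1/8*pi_s_3 + 3/8*pi_s_4
with normalization: pi_s_1 + pi_s_2 + pi_s_3 + pi_s_4 = 1.

Using the first 3 balance equations plus normalization, the linear system A*pi = b is:
  [-7/8, 1/8, 1/4, 1/8] . pi = 0
  [1/8, -5/8, 1/8, 3/8] . pi = 0
  [5/8, 1/4, -1/2, 1/8] . pi = 0
  [1, 1, 1, 1] . pi = 1

Solving yields:
  pi_s_1 = 53/306
  pi_s_2 = 4/17
  pi_s_3 = 59/153
  pi_s_4 = 7/34

Verification (pi * P):
  53/306*1/8 + 4/17*1/8 + 59/153*1/4 + 7/34*1/8 = 53/306 = pi_s_1  (ok)
  53/306*1/8 + 4/17*3/8 + 59/153*1/8 + 7/34*3/8 = 4/17 = pi_s_2  (ok)
  53/306*5/8 + 4/17*1/4 + 59/153*1/2 + 7/34*1/8 = 59/153 = pi_s_3  (ok)
  53/306*1/8 + 4/17*1/4 + 59/153*1/8 + 7/34*3/8 = 7/34 = pi_s_4  (ok)

Answer: 53/306 4/17 59/153 7/34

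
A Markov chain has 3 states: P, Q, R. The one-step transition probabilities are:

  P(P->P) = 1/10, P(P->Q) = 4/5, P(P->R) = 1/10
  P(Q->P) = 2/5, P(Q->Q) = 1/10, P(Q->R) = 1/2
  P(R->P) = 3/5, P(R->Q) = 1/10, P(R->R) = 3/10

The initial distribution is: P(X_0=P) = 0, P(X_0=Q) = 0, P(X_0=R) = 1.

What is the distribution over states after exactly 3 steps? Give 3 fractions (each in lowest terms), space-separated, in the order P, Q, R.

Answer: 89/250 37/125 87/250

Derivation:
Propagating the distribution step by step (d_{t+1} = d_t * P):
d_0 = (P=0, Q=0, R=1)
  d_1[P] = 0*1/10 + 0*2/5 + 1*3/5 = 3/5
  d_1[Q] = 0*4/5 + 0*1/10 + 1*1/10 = 1/10
  d_1[R] = 0*1/10 + 0*1/2 + 1*3/10 = 3/10
d_1 = (P=3/5, Q=1/10, R=3/10)
  d_2[P] = 3/5*1/10 + 1/10*2/5 + 3/10*3/5 = 7/25
  d_2[Q] = 3/5*4/5 + 1/10*1/10 + 3/10*1/10 = 13/25
  d_2[R] = 3/5*1/10 + 1/10*1/2 + 3/10*3/10 = 1/5
d_2 = (P=7/25, Q=13/25, R=1/5)
  d_3[P] = 7/25*1/10 + 13/25*2/5 + 1/5*3/5 = 89/250
  d_3[Q] = 7/25*4/5 + 13/25*1/10 + 1/5*1/10 = 37/125
  d_3[R] = 7/25*1/10 + 13/25*1/2 + 1/5*3/10 = 87/250
d_3 = (P=89/250, Q=37/125, R=87/250)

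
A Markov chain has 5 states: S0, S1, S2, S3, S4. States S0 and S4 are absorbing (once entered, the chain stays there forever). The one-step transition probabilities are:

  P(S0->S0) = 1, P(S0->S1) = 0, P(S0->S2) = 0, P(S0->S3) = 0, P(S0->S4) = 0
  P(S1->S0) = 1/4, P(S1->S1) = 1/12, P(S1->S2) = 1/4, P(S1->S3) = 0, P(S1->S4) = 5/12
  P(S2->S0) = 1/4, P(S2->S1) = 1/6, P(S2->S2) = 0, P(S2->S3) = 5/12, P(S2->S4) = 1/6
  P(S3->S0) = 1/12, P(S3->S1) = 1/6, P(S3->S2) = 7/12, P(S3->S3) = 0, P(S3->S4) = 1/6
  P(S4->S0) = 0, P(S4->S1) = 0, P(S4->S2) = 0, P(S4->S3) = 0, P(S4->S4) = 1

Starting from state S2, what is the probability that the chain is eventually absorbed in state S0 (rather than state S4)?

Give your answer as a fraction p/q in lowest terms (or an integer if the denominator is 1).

Let a_i = P(absorbed in S0 | start in state i).
Boundary conditions: a_S0 = 1, a_S4 = 0.
For each transient state i, a_i = sum_j P(i->j) * a_j:
  a_S1 = 1/4*a_S0 + 1/12*a_S1 + 1/4*a_S2 + 0*a_S3 + 5/12*a_S4
  a_S2 = 1/4*a_S0 + 1/6*a_S1 + 0*a_S2 + 5/12*a_S3 + 1/6*a_S4
  a_S3 = 1/12*a_S0 + 1/6*a_S1 + 7/12*a_S2 + 0*a_S3 + 1/6*a_S4

Substituting a_S0 = 1 and a_S4 = 0, rearrange to (I - Q) a = r where r[i] = P(i -> S0):
  [11/12, -1/4, 0] . (a_S1, a_S2, a_S3) = 1/4
  [-1/6, 1, -5/12] . (a_S1, a_S2, a_S3) = 1/4
  [-1/6, -7/12, 1] . (a_S1, a_S2, a_S3) = 1/12

Solving yields:
  a_S1 = 450/1097
  a_S2 = 553/1097
  a_S3 = 489/1097

Starting state is S2, so the absorption probability is a_S2 = 553/1097.

Answer: 553/1097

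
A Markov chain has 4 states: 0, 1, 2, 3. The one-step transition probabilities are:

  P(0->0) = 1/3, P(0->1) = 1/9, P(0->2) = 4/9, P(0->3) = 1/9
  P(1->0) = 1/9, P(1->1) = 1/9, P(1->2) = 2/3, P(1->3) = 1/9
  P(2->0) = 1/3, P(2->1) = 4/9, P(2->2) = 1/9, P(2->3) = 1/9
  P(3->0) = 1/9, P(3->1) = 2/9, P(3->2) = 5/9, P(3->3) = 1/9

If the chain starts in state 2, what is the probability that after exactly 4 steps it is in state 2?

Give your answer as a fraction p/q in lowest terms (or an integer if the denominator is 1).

Answer: 910/2187

Derivation:
Computing P^4 by repeated multiplication:
P^1 =
  0: [1/3, 1/9, 4/9, 1/9]
  1: [1/9, 1/9, 2/3, 1/9]
  2: [1/3, 4/9, 1/9, 1/9]
  3: [1/9, 2/9, 5/9, 1/9]
P^2 =
  0: [23/81, 22/81, 1/3, 1/9]
  1: [23/81, 28/81, 7/27, 1/9]
  2: [17/81, 13/81, 14/27, 1/9]
  3: [7/27, 25/81, 26/81, 1/9]
P^3 =
  0: [181/729, 19/81, 296/729, 1/9]
  1: [169/729, 17/81, 326/729, 1/9]
  2: [199/729, 8/27, 233/729, 1/9]
  3: [175/729, 56/243, 305/729, 1/9]
P^4 =
  0: [187/729, 566/2187, 817/2187, 1/9]
  1: [191/729, 596/2187, 775/2187, 1/9]
  2: [59/243, 503/2187, 910/2187, 1/9]
  3: [563/2187, 575/2187, 806/2187, 1/9]

(P^4)[2 -> 2] = 910/2187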